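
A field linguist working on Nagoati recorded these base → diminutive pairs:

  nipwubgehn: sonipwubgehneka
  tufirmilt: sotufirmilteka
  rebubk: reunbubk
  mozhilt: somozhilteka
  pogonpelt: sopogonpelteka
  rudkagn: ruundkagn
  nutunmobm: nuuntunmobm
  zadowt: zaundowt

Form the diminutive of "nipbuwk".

niunpbuwk

pogonpelt and zadowt both end in -t yet inflect differently (sopogonpelteka, zaundowt), so the final letter is not what conditions the rule; the second-to-last letter is.
"nipbuwk" has second-to-last letter 'w'. The one such stem in the data (zadowt → zaundowt) inserts -un- after the first vowel (as do rudkagn, rebubk), so the same rule applies.
So nipbuwk → niunpbuwk.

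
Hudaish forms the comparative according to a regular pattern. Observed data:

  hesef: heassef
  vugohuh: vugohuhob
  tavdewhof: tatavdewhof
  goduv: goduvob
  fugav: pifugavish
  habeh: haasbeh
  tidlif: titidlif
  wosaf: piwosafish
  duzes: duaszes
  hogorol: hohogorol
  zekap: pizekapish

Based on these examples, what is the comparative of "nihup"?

nihupob

habeh and vugohuh both end in -h yet inflect differently (haasbeh, vugohuhob), so the final letter is not what conditions the rule; the last vowel is.
"nihup" has last vowel 'u'. The stems whose last vowel is 'u' (goduv → goduvob, vugohuh → vugohuhob) add -ob.
The other patterns: stems whose last vowel is 'e' insert -as- after the first vowel; stems whose last vowel is 'a' add pi- … -ish around the stem; stems whose last vowel is 'i' or 'o' repeat the first consonant+vowel as a prefix.
So nihup → nihupob.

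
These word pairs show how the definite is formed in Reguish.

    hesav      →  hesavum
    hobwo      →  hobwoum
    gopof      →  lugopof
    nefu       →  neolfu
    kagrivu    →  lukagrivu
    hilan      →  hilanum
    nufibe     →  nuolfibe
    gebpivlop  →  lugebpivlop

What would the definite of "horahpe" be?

horahpeum

"horahpe" begins with h-. The stems beginning with h- (hesav → hesavum, hobwo → hobwoum, hilan → hilanum) add -um.
So horahpe → horahpeum.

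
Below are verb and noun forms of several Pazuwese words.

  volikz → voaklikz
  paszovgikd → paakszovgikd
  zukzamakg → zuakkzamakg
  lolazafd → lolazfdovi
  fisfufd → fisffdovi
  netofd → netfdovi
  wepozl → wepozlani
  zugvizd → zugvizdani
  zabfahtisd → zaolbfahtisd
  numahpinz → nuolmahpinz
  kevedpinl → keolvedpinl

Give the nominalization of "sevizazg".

paszovgikd and lolazafd both end in -d yet inflect differently (paakszovgikd, lolazfdovi), so the final letter is not what conditions the rule; the second-to-last letter is.
"sevizazg" has second-to-last letter 'z'. The stems whose second-to-last letter is 'z' (wepozl → wepozlani, zugvizd → zugvizdani) add -ani.
So sevizazg → sevizazgani.

sevizazgani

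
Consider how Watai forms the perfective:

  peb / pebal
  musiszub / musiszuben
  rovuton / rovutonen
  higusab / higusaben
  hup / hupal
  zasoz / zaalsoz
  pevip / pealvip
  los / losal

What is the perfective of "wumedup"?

wumedupen

hup and pevip both end in -p yet inflect differently (hupal, pealvip), so the final letter is not what conditions the rule; the number of vowels is.
"wumedup" has 3 vowels. The stems with 3 vowels (rovuton → rovutonen, musiszub → musiszuben, higusab → higusaben) add -en.
So wumedup → wumedupen.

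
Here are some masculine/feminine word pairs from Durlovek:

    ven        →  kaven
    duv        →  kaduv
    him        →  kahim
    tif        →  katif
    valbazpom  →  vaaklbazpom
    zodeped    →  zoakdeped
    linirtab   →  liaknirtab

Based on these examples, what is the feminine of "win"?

kawin

"win" has 1 vowel. The stems with 1 vowel (ven → kaven, duv → kaduv, him → kahim) add the prefix ka-.
So win → kawin.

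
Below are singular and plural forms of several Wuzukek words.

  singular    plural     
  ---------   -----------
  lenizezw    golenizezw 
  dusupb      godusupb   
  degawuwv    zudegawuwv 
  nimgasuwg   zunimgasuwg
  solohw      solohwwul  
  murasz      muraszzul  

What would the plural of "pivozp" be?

"pivozp" has second-to-last letter 'z'. The one such stem in the data (lenizezw → golenizezw) adds the prefix go-, so the same rule applies.
The other patterns: stems whose second-to-last letter is 'w' add the prefix zu-; stems whose second-to-last letter is 'h' or 's' double the final consonant and add -ul.
So pivozp → gopivozp.

gopivozp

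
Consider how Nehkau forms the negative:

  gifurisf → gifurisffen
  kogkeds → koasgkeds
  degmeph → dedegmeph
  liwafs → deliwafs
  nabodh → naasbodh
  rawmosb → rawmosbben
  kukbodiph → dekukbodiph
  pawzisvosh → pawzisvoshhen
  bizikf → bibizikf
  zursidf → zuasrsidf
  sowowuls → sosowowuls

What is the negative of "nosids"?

noassids

bizikf and zursidf both end in -f yet inflect differently (bibizikf, zuasrsidf), so the final letter is not what conditions the rule; the second-to-last letter is.
"nosids" has second-to-last letter 'd'. The stems whose second-to-last letter is 'd' (zursidf → zuasrsidf, nabodh → naasbodh, kogkeds → koasgkeds) insert -as- after the first vowel.
So nosids → noassids.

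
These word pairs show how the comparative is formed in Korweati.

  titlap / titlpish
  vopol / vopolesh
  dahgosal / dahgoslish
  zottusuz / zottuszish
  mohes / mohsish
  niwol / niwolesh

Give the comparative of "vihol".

vopol and dahgosal both end in -l yet inflect differently (vopolesh, dahgoslish), so the final letter is not what conditions the rule; the last vowel is.
"vihol" has last vowel 'o'. The stems whose last vowel is 'o' (vopol → vopolesh, niwol → niwolesh) add -esh.
The other pattern: stems whose last vowel is 'a', 'e' or 'u' delete the last vowel and add -ish.
So vihol → viholesh.

viholesh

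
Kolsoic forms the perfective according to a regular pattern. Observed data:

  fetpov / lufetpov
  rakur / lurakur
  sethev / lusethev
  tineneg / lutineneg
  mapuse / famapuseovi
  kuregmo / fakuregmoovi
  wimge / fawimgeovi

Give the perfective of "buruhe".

sethev and mapuse both have last vowel 'e' yet inflect differently (lusethev, famapuseovi), so the last vowel is not what conditions the rule; whether the stem ends in a vowel or a consonant is.
"buruhe" ends in a vowel. The stems ending in a vowel (mapuse → famapuseovi, kuregmo → fakuregmoovi, wimge → fawimgeovi) add fa- … -ovi around the stem.
The other pattern: stems ending in a consonant add the prefix lu-.
So buruhe → faburuheovi.

faburuheovi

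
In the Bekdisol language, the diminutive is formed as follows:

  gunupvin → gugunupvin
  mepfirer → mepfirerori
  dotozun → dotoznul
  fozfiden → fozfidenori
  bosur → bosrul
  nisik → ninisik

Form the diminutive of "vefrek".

vefrekori

fozfiden and dotozun both end in -n yet inflect differently (fozfidenori, dotoznul), so the final letter is not what conditions the rule; the last vowel is.
"vefrek" has last vowel 'e'. The stems whose last vowel is 'e' (mepfirer → mepfirerori, fozfiden → fozfidenori) add -ori.
The other patterns: stems whose last vowel is 'u' delete the last vowel and add -ul; stems whose last vowel is 'i' repeat the first consonant+vowel as a prefix.
So vefrek → vefrekori.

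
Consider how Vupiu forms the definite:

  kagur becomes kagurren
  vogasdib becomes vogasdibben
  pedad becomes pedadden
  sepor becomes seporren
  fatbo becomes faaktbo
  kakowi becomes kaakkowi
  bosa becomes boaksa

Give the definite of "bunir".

bunirren

sepor and fatbo both have last vowel 'o' yet inflect differently (seporren, faaktbo), so the last vowel is not what conditions the rule; whether the stem ends in a vowel or a consonant is.
"bunir" ends in a consonant. The stems ending in a consonant (kagur → kagurren, vogasdib → vogasdibben, pedad → pedadden) double the final consonant and add -en.
So bunir → bunirren.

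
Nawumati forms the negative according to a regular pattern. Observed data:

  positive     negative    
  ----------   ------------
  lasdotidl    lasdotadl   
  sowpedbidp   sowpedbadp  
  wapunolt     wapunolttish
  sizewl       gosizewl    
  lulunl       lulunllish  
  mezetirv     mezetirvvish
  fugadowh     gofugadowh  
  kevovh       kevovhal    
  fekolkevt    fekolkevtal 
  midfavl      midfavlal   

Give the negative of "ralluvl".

sizewl and lasdotidl both end in -l yet inflect differently (gosizewl, lasdotadl), so the final letter is not what conditions the rule; the second-to-last letter is.
"ralluvl" has second-to-last letter 'v'. The stems whose second-to-last letter is 'v' (kevovh → kevovhal, midfavl → midfavlal, fekolkevt → fekolkevtal) add -al.
The other patterns: stems whose second-to-last letter is 'w' add the prefix go-; stems whose second-to-last letter is 'd' change the last vowel to 'a'; stems whose second-to-last letter is 'l', 'n' or 'r' double the final consonant and add -ish.
So ralluvl → ralluvlal.

ralluvlal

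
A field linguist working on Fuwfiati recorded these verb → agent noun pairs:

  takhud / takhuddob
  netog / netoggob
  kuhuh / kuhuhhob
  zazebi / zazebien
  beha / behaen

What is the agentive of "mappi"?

"mappi" ends in a vowel. The stems ending in a vowel (zazebi → zazebien, beha → behaen) add -en.
So mappi → mappien.

mappien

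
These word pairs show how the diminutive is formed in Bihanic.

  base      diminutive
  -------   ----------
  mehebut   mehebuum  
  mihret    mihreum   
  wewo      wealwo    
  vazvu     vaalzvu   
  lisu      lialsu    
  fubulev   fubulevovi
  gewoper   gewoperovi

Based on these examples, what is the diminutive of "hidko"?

hialdko

mihret and gewoper both have last vowel 'e' yet inflect differently (mihreum, gewoperovi), so the last vowel is not what conditions the rule; the final letter is.
"hidko" ends in -o. The one such stem in the data (wewo → wealwo) inserts -al- after the first vowel (as do lisu, vazvu), so the same rule applies.
The other patterns: stems ending in -t drop the final letter and add -um; stems ending in -r or -v add -ovi.
So hidko → hialdko.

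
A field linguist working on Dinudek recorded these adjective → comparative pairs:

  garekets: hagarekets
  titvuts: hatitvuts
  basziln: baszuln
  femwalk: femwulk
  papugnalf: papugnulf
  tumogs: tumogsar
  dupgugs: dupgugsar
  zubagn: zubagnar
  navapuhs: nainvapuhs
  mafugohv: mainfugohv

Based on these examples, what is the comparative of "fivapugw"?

fivapugwar

garekets and tumogs both end in -s yet inflect differently (hagarekets, tumogsar), so the final letter is not what conditions the rule; the second-to-last letter is.
"fivapugw" has second-to-last letter 'g'. The stems whose second-to-last letter is 'g' (tumogs → tumogsar, dupgugs → dupgugsar, zubagn → zubagnar) add -ar.
So fivapugw → fivapugwar.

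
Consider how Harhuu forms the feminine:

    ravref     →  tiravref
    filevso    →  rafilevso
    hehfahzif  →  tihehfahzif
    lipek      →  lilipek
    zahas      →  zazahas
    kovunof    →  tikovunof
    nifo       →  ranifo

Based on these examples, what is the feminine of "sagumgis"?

sasagumgis

"sagumgis" ends in -s. The one such stem in the data (zahas → zazahas) repeats the first consonant+vowel as a prefix (as does lipek), so the same rule applies.
The other patterns: stems ending in -o add the prefix ra-; stems ending in -f add the prefix ti-.
So sagumgis → sasagumgis.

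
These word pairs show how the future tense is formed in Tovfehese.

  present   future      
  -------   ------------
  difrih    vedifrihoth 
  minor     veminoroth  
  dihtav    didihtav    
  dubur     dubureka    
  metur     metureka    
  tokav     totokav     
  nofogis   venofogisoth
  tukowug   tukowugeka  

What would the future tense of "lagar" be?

"lagar" has last vowel 'a'. The stems whose last vowel is 'a' (tokav → totokav, dihtav → didihtav) repeat the first consonant+vowel as a prefix.
So lagar → lalagar.

lalagar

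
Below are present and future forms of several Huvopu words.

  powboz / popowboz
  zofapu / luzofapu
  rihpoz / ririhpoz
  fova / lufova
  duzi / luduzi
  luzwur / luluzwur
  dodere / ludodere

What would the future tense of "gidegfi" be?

"gidegfi" ends in a vowel. The stems ending in a vowel (duzi → luduzi, fova → lufova, zofapu → luzofapu) add the prefix lu-.
The other pattern: stems ending in a consonant repeat the first consonant+vowel as a prefix.
So gidegfi → lugidegfi.

lugidegfi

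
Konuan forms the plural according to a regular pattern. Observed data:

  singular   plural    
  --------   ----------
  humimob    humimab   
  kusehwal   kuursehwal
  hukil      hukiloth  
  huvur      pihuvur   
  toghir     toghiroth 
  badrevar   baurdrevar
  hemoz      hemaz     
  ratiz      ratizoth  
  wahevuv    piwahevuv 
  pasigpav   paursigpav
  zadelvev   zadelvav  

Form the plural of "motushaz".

mourtushaz

"motushaz" has last vowel 'a'. The stems whose last vowel is 'a' (kusehwal → kuursehwal, pasigpav → paursigpav, badrevar → baurdrevar) insert -ur- after the first vowel.
So motushaz → mourtushaz.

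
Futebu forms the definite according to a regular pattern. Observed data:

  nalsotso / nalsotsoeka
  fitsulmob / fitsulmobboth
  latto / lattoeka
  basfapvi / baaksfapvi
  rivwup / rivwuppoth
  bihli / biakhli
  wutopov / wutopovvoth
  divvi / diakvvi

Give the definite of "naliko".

nalikoeka

latto and fitsulmob both have last vowel 'o' yet inflect differently (lattoeka, fitsulmobboth), so the last vowel is not what conditions the rule; the final letter is.
"naliko" ends in -o. The stems ending in -o (latto → lattoeka, nalsotso → nalsotsoeka) add -eka.
The other patterns: stems ending in -i insert -ak- after the first vowel; stems ending in -b, -p or -v double the final consonant and add -oth.
So naliko → nalikoeka.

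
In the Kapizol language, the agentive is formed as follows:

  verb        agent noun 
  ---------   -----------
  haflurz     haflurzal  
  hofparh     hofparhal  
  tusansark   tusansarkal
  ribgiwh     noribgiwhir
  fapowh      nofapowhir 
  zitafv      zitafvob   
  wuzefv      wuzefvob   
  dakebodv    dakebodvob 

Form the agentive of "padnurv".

padnurval

hofparh and ribgiwh both end in -h yet inflect differently (hofparhal, noribgiwhir), so the final letter is not what conditions the rule; the second-to-last letter is.
"padnurv" has second-to-last letter 'r'. The stems whose second-to-last letter is 'r' (haflurz → haflurzal, hofparh → hofparhal, tusansark → tusansarkal) add -al.
The other patterns: stems whose second-to-last letter is 'w' add no- … -ir around the stem; stems whose second-to-last letter is 'd' or 'f' add -ob.
So padnurv → padnurval.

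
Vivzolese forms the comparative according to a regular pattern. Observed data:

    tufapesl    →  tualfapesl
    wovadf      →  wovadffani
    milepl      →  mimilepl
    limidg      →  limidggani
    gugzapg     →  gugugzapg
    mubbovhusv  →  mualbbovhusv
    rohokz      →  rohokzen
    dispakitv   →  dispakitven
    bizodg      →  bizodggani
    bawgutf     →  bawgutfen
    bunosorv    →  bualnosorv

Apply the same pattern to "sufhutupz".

susufhutupz

milepl and tufapesl both end in -l yet inflect differently (mimilepl, tualfapesl), so the final letter is not what conditions the rule; the second-to-last letter is.
"sufhutupz" has second-to-last letter 'p'. The stems whose second-to-last letter is 'p' (gugzapg → gugugzapg, milepl → mimilepl) repeat the first consonant+vowel as a prefix.
So sufhutupz → susufhutupz.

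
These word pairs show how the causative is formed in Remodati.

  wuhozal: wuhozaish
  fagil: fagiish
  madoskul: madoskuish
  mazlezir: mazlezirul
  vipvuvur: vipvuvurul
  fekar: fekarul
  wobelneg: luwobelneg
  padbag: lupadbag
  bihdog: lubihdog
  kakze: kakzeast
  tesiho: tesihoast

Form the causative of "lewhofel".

fagil and mazlezir both have last vowel 'i' yet inflect differently (fagiish, mazlezirul), so the last vowel is not what conditions the rule; the final letter is.
"lewhofel" ends in -l. The stems ending in -l (wuhozal → wuhozaish, fagil → fagiish, madoskul → madoskuish) drop the final letter and add -ish.
The other patterns: stems ending in -r add -ul; stems ending in -g add the prefix lu-; stems ending in -e or -o add -ast.
So lewhofel → lewhofeish.

lewhofeish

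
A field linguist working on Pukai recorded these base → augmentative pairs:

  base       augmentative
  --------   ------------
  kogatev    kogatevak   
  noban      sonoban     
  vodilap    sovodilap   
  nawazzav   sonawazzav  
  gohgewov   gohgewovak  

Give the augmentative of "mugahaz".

"mugahaz" has last vowel 'a'. The stems whose last vowel is 'a' (vodilap → sovodilap, noban → sonoban, nawazzav → sonawazzav) add the prefix so-.
The other pattern: stems whose last vowel is 'e' or 'o' add -ak.
So mugahaz → somugahaz.

somugahaz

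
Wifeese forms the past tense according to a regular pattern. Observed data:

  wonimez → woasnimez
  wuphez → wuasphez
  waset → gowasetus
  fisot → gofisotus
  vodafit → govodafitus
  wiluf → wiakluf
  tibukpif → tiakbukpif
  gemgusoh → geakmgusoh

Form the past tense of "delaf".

deaklaf

"delaf" ends in -f. The stems ending in -f (wiluf → wiakluf, tibukpif → tiakbukpif) insert -ak- after the first vowel.
The other patterns: stems ending in -t add go- … -us around the stem; stems ending in -z insert -as- after the first vowel.
So delaf → deaklaf.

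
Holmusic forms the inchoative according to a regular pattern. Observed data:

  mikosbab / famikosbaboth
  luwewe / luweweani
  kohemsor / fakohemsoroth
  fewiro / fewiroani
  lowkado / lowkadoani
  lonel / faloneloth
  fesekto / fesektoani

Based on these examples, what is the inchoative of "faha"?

lonel and luwewe both have last vowel 'e' yet inflect differently (faloneloth, luweweani), so the last vowel is not what conditions the rule; whether the stem ends in a vowel or a consonant is.
"faha" ends in a vowel. The stems ending in a vowel (luwewe → luweweani, fewiro → fewiroani, fesekto → fesektoani) add -ani.
The other pattern: stems ending in a consonant add fa- … -oth around the stem.
So faha → fahaani.

fahaani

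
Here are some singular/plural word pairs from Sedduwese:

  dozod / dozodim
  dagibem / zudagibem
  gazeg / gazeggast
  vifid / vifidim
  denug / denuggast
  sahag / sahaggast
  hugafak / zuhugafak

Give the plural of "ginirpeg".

gazeg and dagibem both have last vowel 'e' yet inflect differently (gazeggast, zudagibem), so the last vowel is not what conditions the rule; the final letter is.
"ginirpeg" ends in -g. The stems ending in -g (gazeg → gazeggast, sahag → sahaggast, denug → denuggast) double the final consonant and add -ast.
So ginirpeg → ginirpeggast.

ginirpeggast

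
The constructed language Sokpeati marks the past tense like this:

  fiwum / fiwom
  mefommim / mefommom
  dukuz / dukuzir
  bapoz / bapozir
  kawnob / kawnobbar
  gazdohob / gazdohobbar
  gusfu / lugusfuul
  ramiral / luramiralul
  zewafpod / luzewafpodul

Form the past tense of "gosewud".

lugosewudul

fiwum and dukuz both have last vowel 'u' yet inflect differently (fiwom, dukuzir), so the last vowel is not what conditions the rule; the final letter is.
"gosewud" ends in -d. The one such stem in the data (zewafpod → luzewafpodul) adds lu- … -ul around the stem, so the same rule applies.
The other patterns: stems ending in -m change the last vowel to 'o'; stems ending in -z add -ir; stems ending in -b double the final consonant and add -ar.
So gosewud → lugosewudul.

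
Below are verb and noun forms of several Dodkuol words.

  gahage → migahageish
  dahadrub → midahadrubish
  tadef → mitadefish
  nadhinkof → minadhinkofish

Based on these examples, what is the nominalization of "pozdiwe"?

Every pair shown (gahage → migahageish, dahadrub → midahadrubish, tadef → mitadefish, …) follows the same rule: add mi- … -ish around the stem.
So pozdiwe → mipozdiweish.

mipozdiweish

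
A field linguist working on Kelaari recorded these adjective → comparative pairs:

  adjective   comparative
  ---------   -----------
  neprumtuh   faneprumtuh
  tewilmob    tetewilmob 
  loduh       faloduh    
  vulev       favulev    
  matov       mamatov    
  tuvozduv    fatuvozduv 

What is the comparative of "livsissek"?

matov and tuvozduv both end in -v yet inflect differently (mamatov, fatuvozduv), so the final letter is not what conditions the rule; the last vowel is.
"livsissek" has last vowel 'e'. The one such stem in the data (vulev → favulev) adds the prefix fa-, so the same rule applies.
The other pattern: stems whose last vowel is 'o' repeat the first consonant+vowel as a prefix.
So livsissek → falivsissek.

falivsissek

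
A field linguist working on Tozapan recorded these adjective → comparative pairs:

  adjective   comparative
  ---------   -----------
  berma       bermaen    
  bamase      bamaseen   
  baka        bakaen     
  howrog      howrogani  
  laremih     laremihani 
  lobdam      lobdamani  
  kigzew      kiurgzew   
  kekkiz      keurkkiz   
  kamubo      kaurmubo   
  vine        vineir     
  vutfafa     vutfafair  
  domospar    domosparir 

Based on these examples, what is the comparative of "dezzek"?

dezzekir

bamase and vine both end in -e yet inflect differently (bamaseen, vineir), so the final letter is not what conditions the rule; the first letter is.
"dezzek" begins with d-. The one such stem in the data (domospar → domosparir) adds -ir, so the same rule applies.
So dezzek → dezzekir.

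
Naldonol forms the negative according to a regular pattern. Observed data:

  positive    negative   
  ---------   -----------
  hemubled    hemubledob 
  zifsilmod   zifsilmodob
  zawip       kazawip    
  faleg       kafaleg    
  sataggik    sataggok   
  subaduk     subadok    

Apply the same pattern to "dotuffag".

kadotuffag

sataggik and zawip both have last vowel 'i' yet inflect differently (sataggok, kazawip), so the last vowel is not what conditions the rule; the final letter is.
"dotuffag" ends in -g. The one such stem in the data (faleg → kafaleg) adds the prefix ka-, so the same rule applies.
So dotuffag → kadotuffag.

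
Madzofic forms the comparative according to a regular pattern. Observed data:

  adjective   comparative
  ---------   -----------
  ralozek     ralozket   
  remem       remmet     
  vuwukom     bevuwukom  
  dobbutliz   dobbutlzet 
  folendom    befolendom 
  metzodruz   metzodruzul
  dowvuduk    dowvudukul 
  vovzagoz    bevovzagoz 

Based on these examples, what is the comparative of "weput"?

weputul

"weput" has last vowel 'u'. The stems whose last vowel is 'u' (metzodruz → metzodruzul, dowvuduk → dowvudukul) add -ul.
So weput → weputul.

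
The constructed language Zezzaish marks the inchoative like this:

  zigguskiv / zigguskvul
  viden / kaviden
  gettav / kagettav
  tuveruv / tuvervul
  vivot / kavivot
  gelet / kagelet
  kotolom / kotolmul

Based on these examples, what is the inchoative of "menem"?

kamenem

tuveruv and gettav both end in -v yet inflect differently (tuvervul, kagettav), so the final letter is not what conditions the rule; the number of vowels is.
"menem" has 2 vowels. The stems with 2 vowels (gettav → kagettav, vivot → kavivot, viden → kaviden) add the prefix ka-.
So menem → kamenem.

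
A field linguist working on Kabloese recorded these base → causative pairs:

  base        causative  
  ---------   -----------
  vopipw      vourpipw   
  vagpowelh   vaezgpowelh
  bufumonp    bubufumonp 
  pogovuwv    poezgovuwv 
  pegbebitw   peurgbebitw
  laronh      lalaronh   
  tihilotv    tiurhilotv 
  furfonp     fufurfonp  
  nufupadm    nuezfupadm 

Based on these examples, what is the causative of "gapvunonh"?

"gapvunonh" has second-to-last letter 'n'. The stems whose second-to-last letter is 'n' (laronh → lalaronh, furfonp → fufurfonp, bufumonp → bubufumonp) repeat the first consonant+vowel as a prefix.
So gapvunonh → gagapvunonh.

gagapvunonh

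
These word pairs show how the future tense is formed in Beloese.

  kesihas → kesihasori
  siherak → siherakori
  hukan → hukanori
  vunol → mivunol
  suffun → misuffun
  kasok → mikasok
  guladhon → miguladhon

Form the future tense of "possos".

hukan and suffun both end in -n yet inflect differently (hukanori, misuffun), so the final letter is not what conditions the rule; the last vowel is.
"possos" has last vowel 'o'. The stems whose last vowel is 'o' (vunol → mivunol, kasok → mikasok, guladhon → miguladhon) add the prefix mi-.
The other pattern: stems whose last vowel is 'a' add -ori.
So possos → mipossos.

mipossos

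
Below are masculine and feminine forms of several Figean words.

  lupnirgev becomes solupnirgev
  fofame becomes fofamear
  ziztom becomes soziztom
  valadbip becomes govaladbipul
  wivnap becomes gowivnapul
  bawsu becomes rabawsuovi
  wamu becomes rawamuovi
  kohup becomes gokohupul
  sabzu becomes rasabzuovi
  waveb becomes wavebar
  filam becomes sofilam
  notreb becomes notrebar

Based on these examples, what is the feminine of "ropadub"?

"ropadub" ends in -b. The stems ending in -b (notreb → notrebar, waveb → wavebar) add -ar.
So ropadub → ropadubar.

ropadubar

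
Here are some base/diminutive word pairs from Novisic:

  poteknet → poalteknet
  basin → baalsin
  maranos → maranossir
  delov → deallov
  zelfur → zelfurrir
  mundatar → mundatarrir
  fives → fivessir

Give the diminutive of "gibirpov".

fives and poteknet both have last vowel 'e' yet inflect differently (fivessir, poalteknet), so the last vowel is not what conditions the rule; the final letter is.
"gibirpov" ends in -v. The one such stem in the data (delov → deallov) inserts -al- after the first vowel (as do poteknet, basin), so the same rule applies.
The other pattern: stems ending in -r or -s double the final consonant and add -ir.
So gibirpov → gialbirpov.

gialbirpov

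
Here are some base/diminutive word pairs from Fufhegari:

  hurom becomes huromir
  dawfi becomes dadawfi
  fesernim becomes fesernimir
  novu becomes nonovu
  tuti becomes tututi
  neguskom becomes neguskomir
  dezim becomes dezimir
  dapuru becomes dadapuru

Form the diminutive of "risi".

ririsi

fesernim and tuti both have last vowel 'i' yet inflect differently (fesernimir, tututi), so the last vowel is not what conditions the rule; the final letter is.
"risi" ends in -i. The stems ending in -i (tuti → tututi, dawfi → dadawfi) repeat the first consonant+vowel as a prefix.
The other pattern: stems ending in -m add -ir.
So risi → ririsi.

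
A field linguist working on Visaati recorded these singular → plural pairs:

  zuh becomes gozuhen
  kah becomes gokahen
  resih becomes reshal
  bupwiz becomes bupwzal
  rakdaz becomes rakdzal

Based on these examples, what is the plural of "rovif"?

rovfal

zuh and resih both end in -h yet inflect differently (gozuhen, reshal), so the final letter is not what conditions the rule; the number of vowels is.
"rovif" has 2 vowels. The stems with 2 vowels (resih → reshal, bupwiz → bupwzal, rakdaz → rakdzal) delete the last vowel and add -al.
The other pattern: stems with 1 vowel add go- … -en around the stem.
So rovif → rovfal.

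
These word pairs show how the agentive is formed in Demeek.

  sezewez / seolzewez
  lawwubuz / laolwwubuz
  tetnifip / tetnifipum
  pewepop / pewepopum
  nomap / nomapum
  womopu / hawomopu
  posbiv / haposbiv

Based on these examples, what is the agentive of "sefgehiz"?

lawwubuz and womopu both have last vowel 'u' yet inflect differently (laolwwubuz, hawomopu), so the last vowel is not what conditions the rule; the final letter is.
"sefgehiz" ends in -z. The stems ending in -z (sezewez → seolzewez, lawwubuz → laolwwubuz) insert -ol- after the first vowel.
So sefgehiz → seolfgehiz.

seolfgehiz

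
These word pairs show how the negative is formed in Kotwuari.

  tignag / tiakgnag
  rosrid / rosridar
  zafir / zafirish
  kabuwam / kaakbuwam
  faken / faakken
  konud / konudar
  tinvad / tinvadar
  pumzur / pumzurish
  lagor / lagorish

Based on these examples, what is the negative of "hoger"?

hogerish

rosrid and zafir both have last vowel 'i' yet inflect differently (rosridar, zafirish), so the last vowel is not what conditions the rule; the final letter is.
"hoger" ends in -r. The stems ending in -r (zafir → zafirish, lagor → lagorish, pumzur → pumzurish) add -ish.
So hoger → hogerish.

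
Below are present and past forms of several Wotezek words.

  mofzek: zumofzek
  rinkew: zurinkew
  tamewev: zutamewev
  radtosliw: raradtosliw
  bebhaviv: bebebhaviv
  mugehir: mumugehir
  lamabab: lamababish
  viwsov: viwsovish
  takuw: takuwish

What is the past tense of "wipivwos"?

wipivwosish

rinkew and radtosliw both end in -w yet inflect differently (zurinkew, raradtosliw), so the final letter is not what conditions the rule; the last vowel is.
"wipivwos" has last vowel 'o'. The one such stem in the data (viwsov → viwsovish) adds -ish, so the same rule applies.
The other patterns: stems whose last vowel is 'e' add the prefix zu-; stems whose last vowel is 'i' repeat the first consonant+vowel as a prefix.
So wipivwos → wipivwosish.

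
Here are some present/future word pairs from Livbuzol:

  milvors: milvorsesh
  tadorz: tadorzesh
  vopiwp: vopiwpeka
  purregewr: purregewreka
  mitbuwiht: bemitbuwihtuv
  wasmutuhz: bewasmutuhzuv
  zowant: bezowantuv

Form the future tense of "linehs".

tadorz and wasmutuhz both end in -z yet inflect differently (tadorzesh, bewasmutuhzuv), so the final letter is not what conditions the rule; the second-to-last letter is.
"linehs" has second-to-last letter 'h'. The stems whose second-to-last letter is 'h' (mitbuwiht → bemitbuwihtuv, wasmutuhz → bewasmutuhzuv) add be- … -uv around the stem.
The other patterns: stems whose second-to-last letter is 'r' add -esh; stems whose second-to-last letter is 'w' add -eka.
So linehs → belinehsuv.

belinehsuv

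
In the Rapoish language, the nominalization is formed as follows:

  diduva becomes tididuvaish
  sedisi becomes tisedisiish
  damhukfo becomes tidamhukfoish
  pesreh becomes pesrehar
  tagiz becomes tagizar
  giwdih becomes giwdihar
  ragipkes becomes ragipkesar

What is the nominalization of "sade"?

tisadeish

sedisi and tagiz both have last vowel 'i' yet inflect differently (tisedisiish, tagizar), so the last vowel is not what conditions the rule; whether the stem ends in a vowel or a consonant is.
"sade" ends in a vowel. The stems ending in a vowel (diduva → tididuvaish, sedisi → tisedisiish, damhukfo → tidamhukfoish) add ti- … -ish around the stem.
So sade → tisadeish.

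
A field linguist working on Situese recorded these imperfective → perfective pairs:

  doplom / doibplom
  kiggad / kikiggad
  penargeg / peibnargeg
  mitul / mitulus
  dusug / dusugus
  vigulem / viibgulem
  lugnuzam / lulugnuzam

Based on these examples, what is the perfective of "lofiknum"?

penargeg and dusug both end in -g yet inflect differently (peibnargeg, dusugus), so the final letter is not what conditions the rule; the last vowel is.
"lofiknum" has last vowel 'u'. The stems whose last vowel is 'u' (mitul → mitulus, dusug → dusugus) add -us.
So lofiknum → lofiknumus.

lofiknumus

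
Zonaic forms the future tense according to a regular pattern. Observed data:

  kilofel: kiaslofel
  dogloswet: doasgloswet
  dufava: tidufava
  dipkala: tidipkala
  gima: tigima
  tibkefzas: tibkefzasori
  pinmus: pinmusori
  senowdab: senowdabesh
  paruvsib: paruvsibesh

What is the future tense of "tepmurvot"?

dufava and tibkefzas both have last vowel 'a' yet inflect differently (tidufava, tibkefzasori), so the last vowel is not what conditions the rule; the final letter is.
"tepmurvot" ends in -t. The one such stem in the data (dogloswet → doasgloswet) inserts -as- after the first vowel (as does kilofel), so the same rule applies.
So tepmurvot → teaspmurvot.

teaspmurvot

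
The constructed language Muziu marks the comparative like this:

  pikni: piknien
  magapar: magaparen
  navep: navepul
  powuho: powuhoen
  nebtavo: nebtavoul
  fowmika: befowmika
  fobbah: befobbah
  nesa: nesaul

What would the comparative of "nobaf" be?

nesa and fowmika both end in -a yet inflect differently (nesaul, befowmika), so the final letter is not what conditions the rule; the first letter is.
"nobaf" begins with n-. The stems beginning with n- (nebtavo → nebtavoul, nesa → nesaul, navep → navepul) add -ul.
So nobaf → nobaful.

nobaful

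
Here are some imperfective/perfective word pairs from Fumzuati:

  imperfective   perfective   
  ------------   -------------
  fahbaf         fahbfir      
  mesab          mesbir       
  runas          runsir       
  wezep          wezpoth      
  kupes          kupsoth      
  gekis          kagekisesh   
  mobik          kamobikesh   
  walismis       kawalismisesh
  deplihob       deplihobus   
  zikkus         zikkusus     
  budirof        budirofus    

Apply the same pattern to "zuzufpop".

zuzufpopus

runas and kupes both end in -s yet inflect differently (runsir, kupsoth), so the final letter is not what conditions the rule; the last vowel is.
"zuzufpop" has last vowel 'o'. The stems whose last vowel is 'o' (deplihob → deplihobus, budirof → budirofus) add -us.
The other patterns: stems whose last vowel is 'a' delete the last vowel and add -ir; stems whose last vowel is 'e' delete the last vowel and add -oth; stems whose last vowel is 'i' add ka- … -esh around the stem.
So zuzufpop → zuzufpopus.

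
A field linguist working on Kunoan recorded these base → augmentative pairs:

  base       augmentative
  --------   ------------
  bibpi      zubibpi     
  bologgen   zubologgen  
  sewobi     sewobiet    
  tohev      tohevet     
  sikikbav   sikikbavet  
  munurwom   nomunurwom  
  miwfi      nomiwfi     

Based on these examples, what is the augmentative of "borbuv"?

zuborbuv

bibpi and sewobi both end in -i yet inflect differently (zubibpi, sewobiet), so the final letter is not what conditions the rule; the first letter is.
"borbuv" begins with b-. The stems beginning with b- (bibpi → zubibpi, bologgen → zubologgen) add the prefix zu-.
The other patterns: stems beginning with s- or t- add -et; stems beginning with m- add the prefix no-.
So borbuv → zuborbuv.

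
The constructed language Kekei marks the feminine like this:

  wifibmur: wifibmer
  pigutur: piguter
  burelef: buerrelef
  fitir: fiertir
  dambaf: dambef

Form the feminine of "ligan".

"ligan" has last vowel 'a'. The one such stem in the data (dambaf → dambef) changes the last vowel to 'e' (as do wifibmur, pigutur), so the same rule applies.
The other pattern: stems whose last vowel is 'e' or 'i' insert -er- after the first vowel.
So ligan → ligen.

ligen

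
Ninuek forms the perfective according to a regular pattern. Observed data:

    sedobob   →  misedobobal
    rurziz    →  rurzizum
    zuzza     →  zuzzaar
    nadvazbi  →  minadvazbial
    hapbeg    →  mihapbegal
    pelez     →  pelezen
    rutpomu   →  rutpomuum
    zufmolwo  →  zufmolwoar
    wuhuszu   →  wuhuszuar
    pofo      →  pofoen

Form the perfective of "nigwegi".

zufmolwo and pofo both end in -o yet inflect differently (zufmolwoar, pofoen), so the final letter is not what conditions the rule; the first letter is.
"nigwegi" begins with n-. The one such stem in the data (nadvazbi → minadvazbial) adds mi- … -al around the stem, so the same rule applies.
The other patterns: stems beginning with w- or z- add -ar; stems beginning with p- add -en; stems beginning with r- add -um.
So nigwegi → minigwegial.

minigwegial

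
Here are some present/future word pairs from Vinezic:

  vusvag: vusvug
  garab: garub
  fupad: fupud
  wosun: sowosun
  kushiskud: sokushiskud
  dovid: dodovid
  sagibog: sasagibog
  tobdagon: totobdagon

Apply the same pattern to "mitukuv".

fupad and kushiskud both end in -d yet inflect differently (fupud, sokushiskud), so the final letter is not what conditions the rule; the last vowel is.
"mitukuv" has last vowel 'u'. The stems whose last vowel is 'u' (wosun → sowosun, kushiskud → sokushiskud) add the prefix so-.
The other patterns: stems whose last vowel is 'a' change the last vowel to 'u'; stems whose last vowel is 'i' or 'o' repeat the first consonant+vowel as a prefix.
So mitukuv → somitukuv.

somitukuv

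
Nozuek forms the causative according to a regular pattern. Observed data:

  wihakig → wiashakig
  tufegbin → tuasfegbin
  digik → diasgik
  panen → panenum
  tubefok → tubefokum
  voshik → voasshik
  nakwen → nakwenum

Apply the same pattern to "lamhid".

laasmhid

"lamhid" has last vowel 'i'. The stems whose last vowel is 'i' (wihakig → wiashakig, tufegbin → tuasfegbin, digik → diasgik) insert -as- after the first vowel.
So lamhid → laasmhid.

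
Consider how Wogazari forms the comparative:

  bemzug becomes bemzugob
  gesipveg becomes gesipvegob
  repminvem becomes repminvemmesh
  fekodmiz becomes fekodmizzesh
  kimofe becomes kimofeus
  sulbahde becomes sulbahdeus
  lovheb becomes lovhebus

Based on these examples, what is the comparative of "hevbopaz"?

hevbopazzesh

gesipveg and repminvem both have last vowel 'e' yet inflect differently (gesipvegob, repminvemmesh), so the last vowel is not what conditions the rule; the final letter is.
"hevbopaz" ends in -z. The one such stem in the data (fekodmiz → fekodmizzesh) doubles the final consonant and adds -esh (as does repminvem), so the same rule applies.
The other patterns: stems ending in -g add -ob; stems ending in -b or -e add -us.
So hevbopaz → hevbopazzesh.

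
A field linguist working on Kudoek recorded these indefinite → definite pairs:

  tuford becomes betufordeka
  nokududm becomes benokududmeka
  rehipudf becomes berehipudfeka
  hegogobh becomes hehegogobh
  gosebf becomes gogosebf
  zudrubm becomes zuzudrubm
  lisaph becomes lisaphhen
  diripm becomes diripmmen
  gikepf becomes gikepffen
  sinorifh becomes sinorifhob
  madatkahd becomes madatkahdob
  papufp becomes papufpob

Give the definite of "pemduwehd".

pemduwehdob

"pemduwehd" has second-to-last letter 'h'. The one such stem in the data (madatkahd → madatkahdob) adds -ob, so the same rule applies.
So pemduwehd → pemduwehdob.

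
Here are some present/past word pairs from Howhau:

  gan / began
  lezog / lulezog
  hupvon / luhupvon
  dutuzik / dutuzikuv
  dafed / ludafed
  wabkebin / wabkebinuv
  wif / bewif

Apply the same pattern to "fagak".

lufagak

gan and hupvon both end in -n yet inflect differently (began, luhupvon), so the final letter is not what conditions the rule; the number of vowels is.
"fagak" has 2 vowels. The stems with 2 vowels (lezog → lulezog, hupvon → luhupvon, dafed → ludafed) add the prefix lu-.
The other patterns: stems with 1 vowel add the prefix be-; stems with 3 vowels add -uv.
So fagak → lufagak.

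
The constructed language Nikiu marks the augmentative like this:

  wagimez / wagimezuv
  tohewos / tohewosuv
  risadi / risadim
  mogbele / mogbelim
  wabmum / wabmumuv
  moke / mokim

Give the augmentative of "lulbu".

lulbim

"lulbu" ends in a vowel. The stems ending in a vowel (mogbele → mogbelim, risadi → risadim, moke → mokim) drop the final letter and add -im.
The other pattern: stems ending in a consonant add -uv.
So lulbu → lulbim.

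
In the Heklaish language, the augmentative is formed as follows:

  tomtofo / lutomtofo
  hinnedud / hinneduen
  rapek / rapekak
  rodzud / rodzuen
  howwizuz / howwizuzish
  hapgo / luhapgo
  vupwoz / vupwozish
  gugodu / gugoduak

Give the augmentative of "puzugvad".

rodzud and howwizuz both have last vowel 'u' yet inflect differently (rodzuen, howwizuzish), so the last vowel is not what conditions the rule; the final letter is.
"puzugvad" ends in -d. The stems ending in -d (rodzud → rodzuen, hinnedud → hinneduen) drop the final letter and add -en.
The other patterns: stems ending in -z add -ish; stems ending in -o add the prefix lu-; stems ending in -k or -u add -ak.
So puzugvad → puzugvaen.

puzugvaen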